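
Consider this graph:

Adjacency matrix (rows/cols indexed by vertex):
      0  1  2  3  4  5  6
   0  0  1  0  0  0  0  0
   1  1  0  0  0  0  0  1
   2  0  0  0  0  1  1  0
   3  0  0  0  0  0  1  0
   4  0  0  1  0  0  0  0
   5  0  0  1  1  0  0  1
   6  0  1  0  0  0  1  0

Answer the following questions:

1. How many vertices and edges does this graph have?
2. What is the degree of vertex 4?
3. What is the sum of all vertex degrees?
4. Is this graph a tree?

Count: 7 vertices, 6 edges.
Vertex 4 has neighbors [2], degree = 1.
Handshaking lemma: 2 * 6 = 12.
A graph is a tree iff it is connected and has exactly n-1 edges. This graph is connected (all 7 vertices in one component) and has 7-1 = 6 edges. It is a tree.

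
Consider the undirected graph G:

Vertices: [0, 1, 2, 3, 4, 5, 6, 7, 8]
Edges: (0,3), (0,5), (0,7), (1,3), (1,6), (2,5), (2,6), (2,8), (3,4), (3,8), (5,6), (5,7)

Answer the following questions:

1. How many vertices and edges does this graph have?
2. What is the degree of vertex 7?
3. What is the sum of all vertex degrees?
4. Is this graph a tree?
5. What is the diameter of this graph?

Count: 9 vertices, 12 edges.
Vertex 7 has neighbors [0, 5], degree = 2.
Handshaking lemma: 2 * 12 = 24.
A tree on 9 vertices has 8 edges. This graph has 12 edges (4 extra). Not a tree.
Diameter (longest shortest path) = 3.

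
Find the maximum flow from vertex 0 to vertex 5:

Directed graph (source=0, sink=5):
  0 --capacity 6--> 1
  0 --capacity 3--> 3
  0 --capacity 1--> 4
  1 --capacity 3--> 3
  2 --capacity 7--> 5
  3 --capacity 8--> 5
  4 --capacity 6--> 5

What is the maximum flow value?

Computing max flow:
  Flow on (0->1): 3/6
  Flow on (0->3): 3/3
  Flow on (0->4): 1/1
  Flow on (1->3): 3/3
  Flow on (3->5): 6/8
  Flow on (4->5): 1/6
Maximum flow = 7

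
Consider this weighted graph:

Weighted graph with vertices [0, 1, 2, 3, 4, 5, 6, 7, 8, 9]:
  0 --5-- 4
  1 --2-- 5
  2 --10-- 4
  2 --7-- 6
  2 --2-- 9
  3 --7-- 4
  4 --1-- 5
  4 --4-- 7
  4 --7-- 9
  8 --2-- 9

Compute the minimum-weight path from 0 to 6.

Using Dijkstra's algorithm from vertex 0:
Shortest path: 0 -> 4 -> 9 -> 2 -> 6
Total weight: 5 + 7 + 2 + 7 = 21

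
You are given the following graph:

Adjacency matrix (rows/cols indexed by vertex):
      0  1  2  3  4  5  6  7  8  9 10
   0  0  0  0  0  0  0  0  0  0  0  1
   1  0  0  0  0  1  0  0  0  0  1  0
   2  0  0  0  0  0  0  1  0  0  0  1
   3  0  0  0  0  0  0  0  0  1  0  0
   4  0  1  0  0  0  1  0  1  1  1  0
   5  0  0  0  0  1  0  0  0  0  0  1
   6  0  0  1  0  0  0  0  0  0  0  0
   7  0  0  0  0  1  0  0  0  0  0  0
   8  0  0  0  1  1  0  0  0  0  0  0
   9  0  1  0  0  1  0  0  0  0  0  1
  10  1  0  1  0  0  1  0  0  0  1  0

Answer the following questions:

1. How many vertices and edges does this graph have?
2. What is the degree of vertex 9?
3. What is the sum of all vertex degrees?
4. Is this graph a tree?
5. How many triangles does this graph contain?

Count: 11 vertices, 12 edges.
Vertex 9 has neighbors [1, 4, 10], degree = 3.
Handshaking lemma: 2 * 12 = 24.
A tree on 11 vertices has 10 edges. This graph has 12 edges (2 extra). Not a tree.
Number of triangles = 1.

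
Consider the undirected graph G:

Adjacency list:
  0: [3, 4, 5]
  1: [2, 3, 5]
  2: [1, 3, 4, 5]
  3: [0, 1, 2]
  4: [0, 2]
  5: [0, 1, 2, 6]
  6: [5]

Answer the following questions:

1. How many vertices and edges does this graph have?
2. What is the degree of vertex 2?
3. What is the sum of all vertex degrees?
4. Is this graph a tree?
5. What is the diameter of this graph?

Count: 7 vertices, 10 edges.
Vertex 2 has neighbors [1, 3, 4, 5], degree = 4.
Handshaking lemma: 2 * 10 = 20.
A tree on 7 vertices has 6 edges. This graph has 10 edges (4 extra). Not a tree.
Diameter (longest shortest path) = 3.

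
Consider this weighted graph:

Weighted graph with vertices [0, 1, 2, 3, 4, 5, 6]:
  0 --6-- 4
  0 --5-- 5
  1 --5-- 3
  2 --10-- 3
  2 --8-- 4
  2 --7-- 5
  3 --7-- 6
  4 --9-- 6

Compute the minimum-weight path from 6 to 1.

Using Dijkstra's algorithm from vertex 6:
Shortest path: 6 -> 3 -> 1
Total weight: 7 + 5 = 12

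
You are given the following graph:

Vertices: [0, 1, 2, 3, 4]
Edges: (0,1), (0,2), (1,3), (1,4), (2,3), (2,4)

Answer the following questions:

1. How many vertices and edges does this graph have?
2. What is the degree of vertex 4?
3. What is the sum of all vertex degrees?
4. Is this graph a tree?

Count: 5 vertices, 6 edges.
Vertex 4 has neighbors [1, 2], degree = 2.
Handshaking lemma: 2 * 6 = 12.
A tree on 5 vertices has 4 edges. This graph has 6 edges (2 extra). Not a tree.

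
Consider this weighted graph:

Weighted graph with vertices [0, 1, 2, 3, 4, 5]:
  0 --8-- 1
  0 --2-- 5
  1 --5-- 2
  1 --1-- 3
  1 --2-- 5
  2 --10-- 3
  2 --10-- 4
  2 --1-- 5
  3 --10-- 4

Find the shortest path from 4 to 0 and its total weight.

Using Dijkstra's algorithm from vertex 4:
Shortest path: 4 -> 2 -> 5 -> 0
Total weight: 10 + 1 + 2 = 13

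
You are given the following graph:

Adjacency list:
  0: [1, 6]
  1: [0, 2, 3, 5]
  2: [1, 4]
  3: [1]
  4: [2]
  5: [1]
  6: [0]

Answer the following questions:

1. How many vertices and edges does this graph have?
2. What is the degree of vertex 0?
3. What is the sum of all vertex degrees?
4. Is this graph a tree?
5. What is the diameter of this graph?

Count: 7 vertices, 6 edges.
Vertex 0 has neighbors [1, 6], degree = 2.
Handshaking lemma: 2 * 6 = 12.
A graph is a tree iff it is connected and has exactly n-1 edges. This graph is connected (all 7 vertices in one component) and has 7-1 = 6 edges. It is a tree.
Diameter (longest shortest path) = 4.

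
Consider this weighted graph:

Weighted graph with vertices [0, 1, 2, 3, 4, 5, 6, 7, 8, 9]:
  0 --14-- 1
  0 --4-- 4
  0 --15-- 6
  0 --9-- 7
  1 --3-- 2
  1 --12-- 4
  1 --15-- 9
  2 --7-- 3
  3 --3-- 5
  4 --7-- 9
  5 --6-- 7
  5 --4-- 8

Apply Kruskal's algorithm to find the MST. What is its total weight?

Applying Kruskal's algorithm (sort edges by weight, add if no cycle):
  Add (1,2) w=3
  Add (3,5) w=3
  Add (0,4) w=4
  Add (5,8) w=4
  Add (5,7) w=6
  Add (2,3) w=7
  Add (4,9) w=7
  Add (0,7) w=9
  Skip (1,4) w=12 (creates cycle)
  Skip (0,1) w=14 (creates cycle)
  Add (0,6) w=15
  Skip (1,9) w=15 (creates cycle)
MST weight = 58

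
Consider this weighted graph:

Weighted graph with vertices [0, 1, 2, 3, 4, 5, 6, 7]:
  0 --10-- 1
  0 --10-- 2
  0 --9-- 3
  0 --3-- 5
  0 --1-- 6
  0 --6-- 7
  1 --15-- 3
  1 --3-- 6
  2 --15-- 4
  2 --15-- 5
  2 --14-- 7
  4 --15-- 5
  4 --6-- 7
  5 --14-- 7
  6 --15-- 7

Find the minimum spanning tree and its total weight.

Applying Kruskal's algorithm (sort edges by weight, add if no cycle):
  Add (0,6) w=1
  Add (0,5) w=3
  Add (1,6) w=3
  Add (0,7) w=6
  Add (4,7) w=6
  Add (0,3) w=9
  Skip (0,1) w=10 (creates cycle)
  Add (0,2) w=10
  Skip (2,7) w=14 (creates cycle)
  Skip (5,7) w=14 (creates cycle)
  Skip (1,3) w=15 (creates cycle)
  Skip (2,5) w=15 (creates cycle)
  Skip (2,4) w=15 (creates cycle)
  Skip (4,5) w=15 (creates cycle)
  Skip (6,7) w=15 (creates cycle)
MST weight = 38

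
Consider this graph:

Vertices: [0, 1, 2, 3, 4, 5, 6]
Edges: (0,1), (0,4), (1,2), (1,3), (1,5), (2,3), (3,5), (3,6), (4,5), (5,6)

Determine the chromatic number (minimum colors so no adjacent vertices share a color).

The graph has a maximum clique of size 3 (lower bound on chromatic number).
A valid 3-coloring: {0: 1, 1: 0, 2: 2, 3: 1, 4: 0, 5: 2, 6: 0}.
Chromatic number = 3.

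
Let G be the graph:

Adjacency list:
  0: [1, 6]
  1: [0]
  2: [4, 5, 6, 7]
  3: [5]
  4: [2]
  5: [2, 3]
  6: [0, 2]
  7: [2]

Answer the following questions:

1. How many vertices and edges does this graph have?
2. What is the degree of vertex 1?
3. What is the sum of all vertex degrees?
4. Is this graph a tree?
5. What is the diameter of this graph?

Count: 8 vertices, 7 edges.
Vertex 1 has neighbors [0], degree = 1.
Handshaking lemma: 2 * 7 = 14.
A graph is a tree iff it is connected and has exactly n-1 edges. This graph is connected (all 8 vertices in one component) and has 8-1 = 7 edges. It is a tree.
Diameter (longest shortest path) = 5.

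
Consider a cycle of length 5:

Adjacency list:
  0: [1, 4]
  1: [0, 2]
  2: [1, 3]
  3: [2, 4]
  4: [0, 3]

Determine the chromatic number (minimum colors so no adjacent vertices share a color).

This is an odd cycle (C_5). Odd cycles are not bipartite (any 2-coloring forces two adjacent vertices to match), and 3 colors suffice.
Chromatic number = 3.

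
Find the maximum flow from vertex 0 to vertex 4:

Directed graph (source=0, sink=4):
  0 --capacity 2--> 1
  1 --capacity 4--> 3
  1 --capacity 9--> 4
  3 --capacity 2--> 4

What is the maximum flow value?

Computing max flow:
  Flow on (0->1): 2/2
  Flow on (1->4): 2/9
Maximum flow = 2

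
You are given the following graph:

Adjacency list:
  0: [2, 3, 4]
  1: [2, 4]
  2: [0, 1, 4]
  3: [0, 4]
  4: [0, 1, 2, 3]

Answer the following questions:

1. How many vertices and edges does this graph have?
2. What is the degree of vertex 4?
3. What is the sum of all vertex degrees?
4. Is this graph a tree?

Count: 5 vertices, 7 edges.
Vertex 4 has neighbors [0, 1, 2, 3], degree = 4.
Handshaking lemma: 2 * 7 = 14.
A tree on 5 vertices has 4 edges. This graph has 7 edges (3 extra). Not a tree.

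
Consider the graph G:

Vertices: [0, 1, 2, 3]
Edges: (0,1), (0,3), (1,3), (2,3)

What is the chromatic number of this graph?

The graph has a maximum clique of size 3 (lower bound on chromatic number).
A valid 3-coloring: {0: 1, 1: 2, 2: 1, 3: 0}.
Chromatic number = 3.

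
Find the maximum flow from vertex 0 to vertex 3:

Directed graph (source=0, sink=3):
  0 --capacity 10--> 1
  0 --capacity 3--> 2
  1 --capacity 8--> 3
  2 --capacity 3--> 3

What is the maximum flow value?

Computing max flow:
  Flow on (0->1): 8/10
  Flow on (0->2): 3/3
  Flow on (1->3): 8/8
  Flow on (2->3): 3/3
Maximum flow = 11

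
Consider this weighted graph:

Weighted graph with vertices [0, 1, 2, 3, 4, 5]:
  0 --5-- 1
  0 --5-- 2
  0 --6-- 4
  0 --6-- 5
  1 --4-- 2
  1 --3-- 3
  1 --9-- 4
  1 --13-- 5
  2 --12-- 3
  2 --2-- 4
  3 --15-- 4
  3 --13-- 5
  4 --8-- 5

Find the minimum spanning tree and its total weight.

Applying Kruskal's algorithm (sort edges by weight, add if no cycle):
  Add (2,4) w=2
  Add (1,3) w=3
  Add (1,2) w=4
  Add (0,1) w=5
  Skip (0,2) w=5 (creates cycle)
  Add (0,5) w=6
  Skip (0,4) w=6 (creates cycle)
  Skip (4,5) w=8 (creates cycle)
  Skip (1,4) w=9 (creates cycle)
  Skip (2,3) w=12 (creates cycle)
  Skip (1,5) w=13 (creates cycle)
  Skip (3,5) w=13 (creates cycle)
  Skip (3,4) w=15 (creates cycle)
MST weight = 20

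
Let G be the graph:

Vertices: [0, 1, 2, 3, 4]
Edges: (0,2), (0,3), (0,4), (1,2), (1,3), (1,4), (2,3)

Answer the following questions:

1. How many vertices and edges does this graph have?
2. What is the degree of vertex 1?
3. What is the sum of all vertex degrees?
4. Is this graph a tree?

Count: 5 vertices, 7 edges.
Vertex 1 has neighbors [2, 3, 4], degree = 3.
Handshaking lemma: 2 * 7 = 14.
A tree on 5 vertices has 4 edges. This graph has 7 edges (3 extra). Not a tree.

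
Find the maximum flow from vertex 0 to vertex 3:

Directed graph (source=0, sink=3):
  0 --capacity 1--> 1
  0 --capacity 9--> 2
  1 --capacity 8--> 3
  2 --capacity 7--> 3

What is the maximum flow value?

Computing max flow:
  Flow on (0->1): 1/1
  Flow on (0->2): 7/9
  Flow on (1->3): 1/8
  Flow on (2->3): 7/7
Maximum flow = 8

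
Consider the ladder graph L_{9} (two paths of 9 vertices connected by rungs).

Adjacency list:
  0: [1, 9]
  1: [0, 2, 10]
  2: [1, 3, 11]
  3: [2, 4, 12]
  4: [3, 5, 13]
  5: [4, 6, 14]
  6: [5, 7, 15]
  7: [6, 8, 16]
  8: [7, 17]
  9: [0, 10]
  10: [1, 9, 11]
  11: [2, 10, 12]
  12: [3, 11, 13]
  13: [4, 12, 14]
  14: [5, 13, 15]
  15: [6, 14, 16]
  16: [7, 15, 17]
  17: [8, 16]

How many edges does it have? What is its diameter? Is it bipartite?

Ladder graph L_{9}: 9 rungs + 2 * (9-1) path edges = 9 + 16 = 25 edges.
Diameter = 9.
Ladder graphs are bipartite (alternating coloring along each path).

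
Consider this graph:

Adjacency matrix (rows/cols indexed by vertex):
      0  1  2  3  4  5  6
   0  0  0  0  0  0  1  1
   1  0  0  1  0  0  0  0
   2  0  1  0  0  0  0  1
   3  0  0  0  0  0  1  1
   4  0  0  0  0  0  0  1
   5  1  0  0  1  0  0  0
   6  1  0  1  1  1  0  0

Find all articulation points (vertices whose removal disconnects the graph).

An articulation point is a vertex whose removal disconnects the graph.
Articulation points: [2, 6]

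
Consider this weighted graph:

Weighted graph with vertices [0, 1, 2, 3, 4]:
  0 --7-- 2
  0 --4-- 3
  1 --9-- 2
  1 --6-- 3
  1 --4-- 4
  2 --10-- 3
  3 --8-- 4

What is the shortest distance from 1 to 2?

Using Dijkstra's algorithm from vertex 1:
Shortest path: 1 -> 2
Total weight: 9 = 9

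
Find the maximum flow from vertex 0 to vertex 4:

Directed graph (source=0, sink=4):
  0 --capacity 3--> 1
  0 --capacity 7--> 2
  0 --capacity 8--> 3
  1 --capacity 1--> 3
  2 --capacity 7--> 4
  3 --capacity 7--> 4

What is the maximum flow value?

Computing max flow:
  Flow on (0->1): 1/3
  Flow on (0->2): 7/7
  Flow on (0->3): 6/8
  Flow on (1->3): 1/1
  Flow on (2->4): 7/7
  Flow on (3->4): 7/7
Maximum flow = 14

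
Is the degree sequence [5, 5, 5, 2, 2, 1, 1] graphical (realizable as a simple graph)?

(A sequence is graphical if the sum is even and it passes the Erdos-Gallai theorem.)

Sum of degrees = 21. Sum is odd, so the sequence is NOT graphical.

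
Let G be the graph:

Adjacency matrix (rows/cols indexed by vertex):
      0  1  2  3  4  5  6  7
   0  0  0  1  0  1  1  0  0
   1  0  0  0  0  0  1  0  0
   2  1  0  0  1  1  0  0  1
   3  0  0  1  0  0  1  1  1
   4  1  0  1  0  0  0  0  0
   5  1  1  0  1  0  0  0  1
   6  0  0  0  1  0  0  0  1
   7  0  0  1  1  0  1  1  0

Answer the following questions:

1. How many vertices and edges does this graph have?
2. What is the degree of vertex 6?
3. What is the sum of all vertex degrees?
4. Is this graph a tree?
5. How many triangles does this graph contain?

Count: 8 vertices, 12 edges.
Vertex 6 has neighbors [3, 7], degree = 2.
Handshaking lemma: 2 * 12 = 24.
A tree on 8 vertices has 7 edges. This graph has 12 edges (5 extra). Not a tree.
Number of triangles = 4.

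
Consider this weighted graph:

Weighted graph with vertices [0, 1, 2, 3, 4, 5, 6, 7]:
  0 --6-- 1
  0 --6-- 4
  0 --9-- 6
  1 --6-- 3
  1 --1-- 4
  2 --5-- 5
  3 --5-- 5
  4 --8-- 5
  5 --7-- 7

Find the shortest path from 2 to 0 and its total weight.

Using Dijkstra's algorithm from vertex 2:
Shortest path: 2 -> 5 -> 4 -> 0
Total weight: 5 + 8 + 6 = 19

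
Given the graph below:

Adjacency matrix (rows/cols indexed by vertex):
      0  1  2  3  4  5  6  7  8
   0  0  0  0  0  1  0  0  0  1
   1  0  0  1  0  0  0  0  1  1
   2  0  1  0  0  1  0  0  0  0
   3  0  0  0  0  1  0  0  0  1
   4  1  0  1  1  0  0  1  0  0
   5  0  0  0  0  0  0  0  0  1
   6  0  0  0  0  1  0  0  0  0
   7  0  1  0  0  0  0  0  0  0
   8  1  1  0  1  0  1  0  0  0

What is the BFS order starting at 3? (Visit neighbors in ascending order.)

BFS from vertex 3 (neighbors processed in ascending order):
Visit order: 3, 4, 8, 0, 2, 6, 1, 5, 7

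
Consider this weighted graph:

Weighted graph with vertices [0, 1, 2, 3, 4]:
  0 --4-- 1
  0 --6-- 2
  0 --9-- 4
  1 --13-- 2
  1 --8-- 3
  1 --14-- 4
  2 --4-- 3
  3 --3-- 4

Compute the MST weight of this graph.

Applying Kruskal's algorithm (sort edges by weight, add if no cycle):
  Add (3,4) w=3
  Add (0,1) w=4
  Add (2,3) w=4
  Add (0,2) w=6
  Skip (1,3) w=8 (creates cycle)
  Skip (0,4) w=9 (creates cycle)
  Skip (1,2) w=13 (creates cycle)
  Skip (1,4) w=14 (creates cycle)
MST weight = 17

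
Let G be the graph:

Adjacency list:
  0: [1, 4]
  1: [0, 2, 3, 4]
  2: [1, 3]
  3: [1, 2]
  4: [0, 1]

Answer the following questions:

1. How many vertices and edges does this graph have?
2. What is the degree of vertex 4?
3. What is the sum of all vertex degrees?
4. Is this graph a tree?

Count: 5 vertices, 6 edges.
Vertex 4 has neighbors [0, 1], degree = 2.
Handshaking lemma: 2 * 6 = 12.
A tree on 5 vertices has 4 edges. This graph has 6 edges (2 extra). Not a tree.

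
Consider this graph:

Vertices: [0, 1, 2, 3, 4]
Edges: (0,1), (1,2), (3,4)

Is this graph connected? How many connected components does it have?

Checking connectivity: the graph has 2 connected component(s).
Components: [[0, 1, 2], [3, 4]]. The graph is NOT connected.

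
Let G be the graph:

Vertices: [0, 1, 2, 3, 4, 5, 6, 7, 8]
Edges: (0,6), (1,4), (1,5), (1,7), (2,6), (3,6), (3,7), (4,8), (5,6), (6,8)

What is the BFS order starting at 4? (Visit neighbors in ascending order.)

BFS from vertex 4 (neighbors processed in ascending order):
Visit order: 4, 1, 8, 5, 7, 6, 3, 0, 2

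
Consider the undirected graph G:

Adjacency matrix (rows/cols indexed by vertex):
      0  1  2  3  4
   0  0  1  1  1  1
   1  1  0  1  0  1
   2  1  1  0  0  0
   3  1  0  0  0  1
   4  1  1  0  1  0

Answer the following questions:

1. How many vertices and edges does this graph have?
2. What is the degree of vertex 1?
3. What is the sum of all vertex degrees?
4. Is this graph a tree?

Count: 5 vertices, 7 edges.
Vertex 1 has neighbors [0, 2, 4], degree = 3.
Handshaking lemma: 2 * 7 = 14.
A tree on 5 vertices has 4 edges. This graph has 7 edges (3 extra). Not a tree.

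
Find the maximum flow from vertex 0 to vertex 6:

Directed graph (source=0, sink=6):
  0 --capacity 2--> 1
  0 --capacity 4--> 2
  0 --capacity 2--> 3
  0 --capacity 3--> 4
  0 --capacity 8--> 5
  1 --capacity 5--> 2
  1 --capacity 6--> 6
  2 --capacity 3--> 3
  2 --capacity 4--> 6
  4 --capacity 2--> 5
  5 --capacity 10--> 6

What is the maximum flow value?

Computing max flow:
  Flow on (0->1): 2/2
  Flow on (0->2): 4/4
  Flow on (0->4): 2/3
  Flow on (0->5): 8/8
  Flow on (1->6): 2/6
  Flow on (2->6): 4/4
  Flow on (4->5): 2/2
  Flow on (5->6): 10/10
Maximum flow = 16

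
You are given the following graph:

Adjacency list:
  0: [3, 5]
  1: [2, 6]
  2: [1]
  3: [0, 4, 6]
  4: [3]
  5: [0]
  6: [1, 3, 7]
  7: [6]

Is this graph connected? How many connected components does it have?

Checking connectivity: the graph has 1 connected component(s).
All vertices are reachable from each other. The graph IS connected.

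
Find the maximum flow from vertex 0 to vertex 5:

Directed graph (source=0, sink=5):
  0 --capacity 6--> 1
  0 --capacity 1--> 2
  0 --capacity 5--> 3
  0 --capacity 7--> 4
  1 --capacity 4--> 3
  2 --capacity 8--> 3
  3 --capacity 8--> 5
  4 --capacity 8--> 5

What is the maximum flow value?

Computing max flow:
  Flow on (0->1): 4/6
  Flow on (0->3): 4/5
  Flow on (0->4): 7/7
  Flow on (1->3): 4/4
  Flow on (3->5): 8/8
  Flow on (4->5): 7/8
Maximum flow = 15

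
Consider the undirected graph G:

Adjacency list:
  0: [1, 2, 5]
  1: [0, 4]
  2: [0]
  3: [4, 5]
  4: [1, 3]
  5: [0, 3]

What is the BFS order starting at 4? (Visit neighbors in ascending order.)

BFS from vertex 4 (neighbors processed in ascending order):
Visit order: 4, 1, 3, 0, 5, 2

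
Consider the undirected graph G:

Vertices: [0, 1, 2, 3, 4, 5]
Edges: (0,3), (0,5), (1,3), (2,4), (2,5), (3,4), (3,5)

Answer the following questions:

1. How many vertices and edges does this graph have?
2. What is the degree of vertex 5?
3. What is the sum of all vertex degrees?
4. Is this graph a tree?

Count: 6 vertices, 7 edges.
Vertex 5 has neighbors [0, 2, 3], degree = 3.
Handshaking lemma: 2 * 7 = 14.
A tree on 6 vertices has 5 edges. This graph has 7 edges (2 extra). Not a tree.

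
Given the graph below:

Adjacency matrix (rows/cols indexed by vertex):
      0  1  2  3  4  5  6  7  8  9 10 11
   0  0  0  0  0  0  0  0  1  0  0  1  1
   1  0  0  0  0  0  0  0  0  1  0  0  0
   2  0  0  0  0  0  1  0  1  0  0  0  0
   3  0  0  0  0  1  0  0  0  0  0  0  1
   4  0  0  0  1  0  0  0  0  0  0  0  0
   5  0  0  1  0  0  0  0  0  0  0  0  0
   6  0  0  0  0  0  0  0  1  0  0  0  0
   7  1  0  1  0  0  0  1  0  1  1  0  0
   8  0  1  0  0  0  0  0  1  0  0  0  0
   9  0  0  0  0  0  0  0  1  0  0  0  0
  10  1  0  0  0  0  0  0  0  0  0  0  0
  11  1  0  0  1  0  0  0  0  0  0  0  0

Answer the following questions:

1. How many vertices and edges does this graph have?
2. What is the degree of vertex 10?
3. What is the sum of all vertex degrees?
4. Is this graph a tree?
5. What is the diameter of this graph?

Count: 12 vertices, 11 edges.
Vertex 10 has neighbors [0], degree = 1.
Handshaking lemma: 2 * 11 = 22.
A graph is a tree iff it is connected and has exactly n-1 edges. This graph is connected (all 12 vertices in one component) and has 12-1 = 11 edges. It is a tree.
Diameter (longest shortest path) = 6.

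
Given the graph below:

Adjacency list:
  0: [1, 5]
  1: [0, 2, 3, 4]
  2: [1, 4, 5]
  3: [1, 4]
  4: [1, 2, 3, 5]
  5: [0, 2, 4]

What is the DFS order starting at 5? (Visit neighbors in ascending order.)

DFS from vertex 5 (neighbors processed in ascending order):
Visit order: 5, 0, 1, 2, 4, 3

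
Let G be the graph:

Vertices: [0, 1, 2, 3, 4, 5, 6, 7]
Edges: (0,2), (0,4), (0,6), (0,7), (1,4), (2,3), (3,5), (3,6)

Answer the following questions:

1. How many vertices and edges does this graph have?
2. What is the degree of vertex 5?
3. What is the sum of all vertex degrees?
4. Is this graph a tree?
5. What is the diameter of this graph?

Count: 8 vertices, 8 edges.
Vertex 5 has neighbors [3], degree = 1.
Handshaking lemma: 2 * 8 = 16.
A tree on 8 vertices has 7 edges. This graph has 8 edges (1 extra). Not a tree.
Diameter (longest shortest path) = 5.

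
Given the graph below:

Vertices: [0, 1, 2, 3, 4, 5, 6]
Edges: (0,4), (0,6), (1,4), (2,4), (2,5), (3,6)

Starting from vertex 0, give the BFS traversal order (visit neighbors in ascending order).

BFS from vertex 0 (neighbors processed in ascending order):
Visit order: 0, 4, 6, 1, 2, 3, 5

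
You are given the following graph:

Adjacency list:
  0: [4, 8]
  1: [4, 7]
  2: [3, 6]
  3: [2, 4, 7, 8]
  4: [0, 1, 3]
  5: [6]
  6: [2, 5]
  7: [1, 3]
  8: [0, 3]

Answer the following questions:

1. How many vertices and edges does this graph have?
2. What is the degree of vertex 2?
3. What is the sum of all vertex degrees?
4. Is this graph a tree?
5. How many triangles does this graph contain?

Count: 9 vertices, 10 edges.
Vertex 2 has neighbors [3, 6], degree = 2.
Handshaking lemma: 2 * 10 = 20.
A tree on 9 vertices has 8 edges. This graph has 10 edges (2 extra). Not a tree.
Number of triangles = 0.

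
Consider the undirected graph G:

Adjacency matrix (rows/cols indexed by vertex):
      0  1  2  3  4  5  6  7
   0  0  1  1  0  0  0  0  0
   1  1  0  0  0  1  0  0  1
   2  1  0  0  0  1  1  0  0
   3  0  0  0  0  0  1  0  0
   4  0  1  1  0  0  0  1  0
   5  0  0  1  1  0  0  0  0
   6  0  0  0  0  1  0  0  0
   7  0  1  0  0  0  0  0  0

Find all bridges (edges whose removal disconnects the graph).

A bridge is an edge whose removal increases the number of connected components.
Bridges found: (1,7), (2,5), (3,5), (4,6)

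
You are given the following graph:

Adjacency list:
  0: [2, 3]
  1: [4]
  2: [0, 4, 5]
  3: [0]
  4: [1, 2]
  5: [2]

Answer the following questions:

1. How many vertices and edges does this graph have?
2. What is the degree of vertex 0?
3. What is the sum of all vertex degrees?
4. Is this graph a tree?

Count: 6 vertices, 5 edges.
Vertex 0 has neighbors [2, 3], degree = 2.
Handshaking lemma: 2 * 5 = 10.
A graph is a tree iff it is connected and has exactly n-1 edges. This graph is connected (all 6 vertices in one component) and has 6-1 = 5 edges. It is a tree.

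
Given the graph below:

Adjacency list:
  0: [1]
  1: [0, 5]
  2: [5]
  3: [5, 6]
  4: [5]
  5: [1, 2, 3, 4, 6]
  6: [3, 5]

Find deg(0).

Vertex 0 has neighbors [1], so deg(0) = 1.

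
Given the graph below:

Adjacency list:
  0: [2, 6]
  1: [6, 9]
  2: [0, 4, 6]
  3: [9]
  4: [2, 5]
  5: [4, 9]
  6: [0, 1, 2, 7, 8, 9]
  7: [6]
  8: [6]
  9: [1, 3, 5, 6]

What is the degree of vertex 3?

Vertex 3 has neighbors [9], so deg(3) = 1.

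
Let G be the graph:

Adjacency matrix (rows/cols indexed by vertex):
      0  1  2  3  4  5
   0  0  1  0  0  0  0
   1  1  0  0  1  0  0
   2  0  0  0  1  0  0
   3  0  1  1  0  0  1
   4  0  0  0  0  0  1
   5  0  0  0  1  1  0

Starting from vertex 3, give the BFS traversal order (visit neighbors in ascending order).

BFS from vertex 3 (neighbors processed in ascending order):
Visit order: 3, 1, 2, 5, 0, 4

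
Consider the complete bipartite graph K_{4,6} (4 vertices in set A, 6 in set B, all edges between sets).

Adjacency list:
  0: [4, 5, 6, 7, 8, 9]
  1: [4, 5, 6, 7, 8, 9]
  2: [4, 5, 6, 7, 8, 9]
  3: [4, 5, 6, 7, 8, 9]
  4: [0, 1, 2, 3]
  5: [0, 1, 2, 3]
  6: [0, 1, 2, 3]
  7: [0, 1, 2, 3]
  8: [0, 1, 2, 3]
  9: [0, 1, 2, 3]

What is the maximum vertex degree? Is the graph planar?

Set-A vertices have degree 6; set-B vertices have degree 4. Maximum degree = max(4,6) = 6.
K_{4,6} contains K_{3,3} as a subgraph (since both sides have >= 3 vertices); by Kuratowski's theorem it is not planar.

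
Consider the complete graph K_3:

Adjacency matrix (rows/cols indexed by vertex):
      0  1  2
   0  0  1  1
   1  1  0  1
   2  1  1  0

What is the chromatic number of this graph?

In K_3, every vertex is adjacent to every other vertex.
Each vertex needs a unique color.
Chromatic number = 3.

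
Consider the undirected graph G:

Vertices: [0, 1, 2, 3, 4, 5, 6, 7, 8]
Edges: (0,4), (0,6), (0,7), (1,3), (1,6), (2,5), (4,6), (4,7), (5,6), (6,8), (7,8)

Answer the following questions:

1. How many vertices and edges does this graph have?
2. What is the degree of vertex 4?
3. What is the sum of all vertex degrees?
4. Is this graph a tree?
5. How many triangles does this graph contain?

Count: 9 vertices, 11 edges.
Vertex 4 has neighbors [0, 6, 7], degree = 3.
Handshaking lemma: 2 * 11 = 22.
A tree on 9 vertices has 8 edges. This graph has 11 edges (3 extra). Not a tree.
Number of triangles = 2.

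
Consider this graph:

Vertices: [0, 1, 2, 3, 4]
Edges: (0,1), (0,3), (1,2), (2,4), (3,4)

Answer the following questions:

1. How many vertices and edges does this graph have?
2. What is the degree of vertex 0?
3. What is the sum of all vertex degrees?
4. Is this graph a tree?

Count: 5 vertices, 5 edges.
Vertex 0 has neighbors [1, 3], degree = 2.
Handshaking lemma: 2 * 5 = 10.
A tree on 5 vertices has 4 edges. This graph has 5 edges (1 extra). Not a tree.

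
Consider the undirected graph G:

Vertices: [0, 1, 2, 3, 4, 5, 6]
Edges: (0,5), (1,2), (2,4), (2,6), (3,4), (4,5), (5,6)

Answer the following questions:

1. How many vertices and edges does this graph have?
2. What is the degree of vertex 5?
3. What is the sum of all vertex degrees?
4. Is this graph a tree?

Count: 7 vertices, 7 edges.
Vertex 5 has neighbors [0, 4, 6], degree = 3.
Handshaking lemma: 2 * 7 = 14.
A tree on 7 vertices has 6 edges. This graph has 7 edges (1 extra). Not a tree.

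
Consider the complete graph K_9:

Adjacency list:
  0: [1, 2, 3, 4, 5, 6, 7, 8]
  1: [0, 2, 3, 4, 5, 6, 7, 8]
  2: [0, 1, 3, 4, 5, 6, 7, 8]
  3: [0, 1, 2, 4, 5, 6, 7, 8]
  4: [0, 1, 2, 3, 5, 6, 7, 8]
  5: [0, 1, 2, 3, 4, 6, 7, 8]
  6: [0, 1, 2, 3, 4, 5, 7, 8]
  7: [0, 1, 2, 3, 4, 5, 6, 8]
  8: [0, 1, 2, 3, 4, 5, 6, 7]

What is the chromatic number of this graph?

In K_9, every vertex is adjacent to every other vertex.
Each vertex needs a unique color.
Chromatic number = 9.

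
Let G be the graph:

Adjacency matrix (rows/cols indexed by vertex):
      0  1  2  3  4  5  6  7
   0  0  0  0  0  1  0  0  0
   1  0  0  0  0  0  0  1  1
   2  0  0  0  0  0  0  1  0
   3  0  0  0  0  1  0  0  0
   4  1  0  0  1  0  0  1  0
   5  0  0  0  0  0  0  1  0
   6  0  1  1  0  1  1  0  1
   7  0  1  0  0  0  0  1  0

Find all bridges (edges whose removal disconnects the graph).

A bridge is an edge whose removal increases the number of connected components.
Bridges found: (0,4), (2,6), (3,4), (4,6), (5,6)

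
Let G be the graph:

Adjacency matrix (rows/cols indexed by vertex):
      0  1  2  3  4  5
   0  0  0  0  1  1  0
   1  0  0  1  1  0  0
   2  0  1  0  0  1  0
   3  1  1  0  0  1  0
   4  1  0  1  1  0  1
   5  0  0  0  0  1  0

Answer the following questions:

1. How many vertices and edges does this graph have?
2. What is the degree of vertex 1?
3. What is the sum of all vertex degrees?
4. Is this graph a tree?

Count: 6 vertices, 7 edges.
Vertex 1 has neighbors [2, 3], degree = 2.
Handshaking lemma: 2 * 7 = 14.
A tree on 6 vertices has 5 edges. This graph has 7 edges (2 extra). Not a tree.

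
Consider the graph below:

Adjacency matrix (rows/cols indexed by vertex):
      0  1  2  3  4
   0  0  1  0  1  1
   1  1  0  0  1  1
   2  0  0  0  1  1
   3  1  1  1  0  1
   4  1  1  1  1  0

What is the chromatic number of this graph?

The graph has a maximum clique of size 4 (lower bound on chromatic number).
A valid 4-coloring: {0: 2, 1: 3, 2: 2, 3: 0, 4: 1}.
Chromatic number = 4.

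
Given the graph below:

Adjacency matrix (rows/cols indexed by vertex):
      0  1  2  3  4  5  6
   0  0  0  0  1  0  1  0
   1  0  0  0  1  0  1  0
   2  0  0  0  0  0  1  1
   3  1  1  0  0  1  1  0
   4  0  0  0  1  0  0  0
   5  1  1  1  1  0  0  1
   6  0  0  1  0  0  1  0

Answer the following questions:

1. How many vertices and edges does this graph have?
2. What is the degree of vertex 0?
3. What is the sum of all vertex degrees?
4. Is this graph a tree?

Count: 7 vertices, 9 edges.
Vertex 0 has neighbors [3, 5], degree = 2.
Handshaking lemma: 2 * 9 = 18.
A tree on 7 vertices has 6 edges. This graph has 9 edges (3 extra). Not a tree.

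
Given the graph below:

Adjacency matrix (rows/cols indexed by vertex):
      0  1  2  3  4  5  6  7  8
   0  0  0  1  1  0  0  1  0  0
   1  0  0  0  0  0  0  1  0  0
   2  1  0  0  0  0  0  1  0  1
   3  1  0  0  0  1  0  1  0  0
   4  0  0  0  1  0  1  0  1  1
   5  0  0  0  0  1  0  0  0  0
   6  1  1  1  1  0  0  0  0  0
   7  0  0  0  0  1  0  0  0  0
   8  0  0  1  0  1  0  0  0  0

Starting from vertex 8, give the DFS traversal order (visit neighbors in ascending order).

DFS from vertex 8 (neighbors processed in ascending order):
Visit order: 8, 2, 0, 3, 4, 5, 7, 6, 1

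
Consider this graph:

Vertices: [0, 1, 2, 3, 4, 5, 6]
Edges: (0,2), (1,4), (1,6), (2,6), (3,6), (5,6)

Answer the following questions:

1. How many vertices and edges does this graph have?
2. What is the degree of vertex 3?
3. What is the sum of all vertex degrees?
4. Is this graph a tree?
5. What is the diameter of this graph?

Count: 7 vertices, 6 edges.
Vertex 3 has neighbors [6], degree = 1.
Handshaking lemma: 2 * 6 = 12.
A graph is a tree iff it is connected and has exactly n-1 edges. This graph is connected (all 7 vertices in one component) and has 7-1 = 6 edges. It is a tree.
Diameter (longest shortest path) = 4.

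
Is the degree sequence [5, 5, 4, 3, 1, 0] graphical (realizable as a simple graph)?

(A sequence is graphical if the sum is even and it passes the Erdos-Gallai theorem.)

Sum of degrees = 18. Sum is even but fails Erdos-Gallai. The sequence is NOT graphical.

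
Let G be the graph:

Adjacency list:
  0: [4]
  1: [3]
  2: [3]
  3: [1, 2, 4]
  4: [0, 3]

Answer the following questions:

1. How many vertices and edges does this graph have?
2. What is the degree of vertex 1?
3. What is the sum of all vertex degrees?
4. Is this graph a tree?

Count: 5 vertices, 4 edges.
Vertex 1 has neighbors [3], degree = 1.
Handshaking lemma: 2 * 4 = 8.
A graph is a tree iff it is connected and has exactly n-1 edges. This graph is connected (all 5 vertices in one component) and has 5-1 = 4 edges. It is a tree.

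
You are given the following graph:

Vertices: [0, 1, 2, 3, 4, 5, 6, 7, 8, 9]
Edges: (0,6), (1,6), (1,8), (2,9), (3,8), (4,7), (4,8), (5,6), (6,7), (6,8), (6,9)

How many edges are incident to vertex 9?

Vertex 9 has neighbors [2, 6], so deg(9) = 2.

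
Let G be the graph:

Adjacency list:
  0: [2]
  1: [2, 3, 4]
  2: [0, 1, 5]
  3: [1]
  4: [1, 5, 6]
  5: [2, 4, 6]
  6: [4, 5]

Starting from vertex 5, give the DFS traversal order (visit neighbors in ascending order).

DFS from vertex 5 (neighbors processed in ascending order):
Visit order: 5, 2, 0, 1, 3, 4, 6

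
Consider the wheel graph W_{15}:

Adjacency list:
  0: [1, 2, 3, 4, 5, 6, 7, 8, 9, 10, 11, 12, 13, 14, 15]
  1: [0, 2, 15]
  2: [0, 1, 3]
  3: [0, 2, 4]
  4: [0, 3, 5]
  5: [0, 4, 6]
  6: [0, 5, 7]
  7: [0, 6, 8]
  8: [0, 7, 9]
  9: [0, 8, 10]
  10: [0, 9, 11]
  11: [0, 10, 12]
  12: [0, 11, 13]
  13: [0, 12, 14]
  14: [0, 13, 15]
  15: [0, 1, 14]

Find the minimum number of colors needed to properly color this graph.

W_{15} = C_{15} plus a hub adjacent to every cycle vertex.
The outer cycle needs 3 colors (odd cycle); the hub is adjacent to all of them so needs a fresh color.
Chromatic number = 3 + 1 = 4.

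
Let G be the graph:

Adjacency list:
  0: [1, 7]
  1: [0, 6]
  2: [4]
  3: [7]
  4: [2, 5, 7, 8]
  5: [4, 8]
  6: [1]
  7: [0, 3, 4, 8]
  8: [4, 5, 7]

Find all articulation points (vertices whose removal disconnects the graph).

An articulation point is a vertex whose removal disconnects the graph.
Articulation points: [0, 1, 4, 7]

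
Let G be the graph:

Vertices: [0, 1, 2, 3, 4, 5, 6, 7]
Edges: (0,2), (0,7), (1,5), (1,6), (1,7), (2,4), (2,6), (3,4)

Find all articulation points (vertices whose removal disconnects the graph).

An articulation point is a vertex whose removal disconnects the graph.
Articulation points: [1, 2, 4]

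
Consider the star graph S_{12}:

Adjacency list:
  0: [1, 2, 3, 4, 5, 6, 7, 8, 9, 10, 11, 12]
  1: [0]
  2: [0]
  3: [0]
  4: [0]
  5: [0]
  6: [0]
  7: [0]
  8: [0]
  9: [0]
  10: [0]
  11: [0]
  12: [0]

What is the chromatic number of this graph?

S_{12} has one hub adjacent to 12 leaves; leaves are pairwise non-adjacent.
Color the hub 0 and every leaf 1.
Chromatic number = 2.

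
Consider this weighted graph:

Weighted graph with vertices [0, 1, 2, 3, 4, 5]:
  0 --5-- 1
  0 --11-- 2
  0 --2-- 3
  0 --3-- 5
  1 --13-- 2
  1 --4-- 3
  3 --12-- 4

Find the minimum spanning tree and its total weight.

Applying Kruskal's algorithm (sort edges by weight, add if no cycle):
  Add (0,3) w=2
  Add (0,5) w=3
  Add (1,3) w=4
  Skip (0,1) w=5 (creates cycle)
  Add (0,2) w=11
  Add (3,4) w=12
  Skip (1,2) w=13 (creates cycle)
MST weight = 32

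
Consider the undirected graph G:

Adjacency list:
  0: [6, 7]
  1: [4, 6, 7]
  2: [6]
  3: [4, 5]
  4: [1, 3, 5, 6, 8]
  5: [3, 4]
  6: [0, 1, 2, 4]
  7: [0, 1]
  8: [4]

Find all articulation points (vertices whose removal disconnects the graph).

An articulation point is a vertex whose removal disconnects the graph.
Articulation points: [4, 6]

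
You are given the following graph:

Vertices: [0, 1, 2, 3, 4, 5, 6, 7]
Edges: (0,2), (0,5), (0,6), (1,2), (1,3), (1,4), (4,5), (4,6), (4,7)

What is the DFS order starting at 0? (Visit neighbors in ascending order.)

DFS from vertex 0 (neighbors processed in ascending order):
Visit order: 0, 2, 1, 3, 4, 5, 6, 7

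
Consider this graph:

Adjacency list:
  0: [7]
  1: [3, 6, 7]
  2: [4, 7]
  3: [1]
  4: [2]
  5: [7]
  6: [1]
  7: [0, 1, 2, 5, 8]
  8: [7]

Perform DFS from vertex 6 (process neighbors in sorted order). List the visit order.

DFS from vertex 6 (neighbors processed in ascending order):
Visit order: 6, 1, 3, 7, 0, 2, 4, 5, 8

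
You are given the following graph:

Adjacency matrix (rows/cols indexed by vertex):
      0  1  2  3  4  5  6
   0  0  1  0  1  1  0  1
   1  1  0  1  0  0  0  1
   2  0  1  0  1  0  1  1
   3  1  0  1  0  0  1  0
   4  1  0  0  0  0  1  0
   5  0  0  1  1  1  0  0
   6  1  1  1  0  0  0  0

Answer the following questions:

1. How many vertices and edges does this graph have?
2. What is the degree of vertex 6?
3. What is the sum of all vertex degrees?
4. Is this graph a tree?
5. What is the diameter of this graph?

Count: 7 vertices, 11 edges.
Vertex 6 has neighbors [0, 1, 2], degree = 3.
Handshaking lemma: 2 * 11 = 22.
A tree on 7 vertices has 6 edges. This graph has 11 edges (5 extra). Not a tree.
Diameter (longest shortest path) = 2.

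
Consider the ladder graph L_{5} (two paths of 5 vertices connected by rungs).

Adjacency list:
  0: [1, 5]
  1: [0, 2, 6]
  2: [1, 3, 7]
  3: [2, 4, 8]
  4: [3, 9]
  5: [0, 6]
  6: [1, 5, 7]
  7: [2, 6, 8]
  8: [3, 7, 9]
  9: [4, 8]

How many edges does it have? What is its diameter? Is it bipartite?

Ladder graph L_{5}: 5 rungs + 2 * (5-1) path edges = 5 + 8 = 13 edges.
Diameter = 5.
Ladder graphs are bipartite (alternating coloring along each path).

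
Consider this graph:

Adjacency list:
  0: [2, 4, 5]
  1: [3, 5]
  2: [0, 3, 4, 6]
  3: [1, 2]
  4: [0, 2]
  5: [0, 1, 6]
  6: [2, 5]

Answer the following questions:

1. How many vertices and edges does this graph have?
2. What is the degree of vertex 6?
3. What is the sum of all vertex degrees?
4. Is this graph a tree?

Count: 7 vertices, 9 edges.
Vertex 6 has neighbors [2, 5], degree = 2.
Handshaking lemma: 2 * 9 = 18.
A tree on 7 vertices has 6 edges. This graph has 9 edges (3 extra). Not a tree.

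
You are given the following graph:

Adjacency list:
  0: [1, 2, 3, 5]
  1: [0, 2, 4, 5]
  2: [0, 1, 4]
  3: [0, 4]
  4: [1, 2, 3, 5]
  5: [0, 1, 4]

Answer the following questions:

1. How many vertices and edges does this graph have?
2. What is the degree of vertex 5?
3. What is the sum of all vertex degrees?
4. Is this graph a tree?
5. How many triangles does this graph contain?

Count: 6 vertices, 10 edges.
Vertex 5 has neighbors [0, 1, 4], degree = 3.
Handshaking lemma: 2 * 10 = 20.
A tree on 6 vertices has 5 edges. This graph has 10 edges (5 extra). Not a tree.
Number of triangles = 4.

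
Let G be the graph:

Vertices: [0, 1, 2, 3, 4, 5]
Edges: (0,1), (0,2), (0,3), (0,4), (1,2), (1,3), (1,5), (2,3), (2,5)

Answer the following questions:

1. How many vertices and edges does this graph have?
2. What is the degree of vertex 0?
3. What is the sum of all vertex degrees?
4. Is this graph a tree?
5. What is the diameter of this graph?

Count: 6 vertices, 9 edges.
Vertex 0 has neighbors [1, 2, 3, 4], degree = 4.
Handshaking lemma: 2 * 9 = 18.
A tree on 6 vertices has 5 edges. This graph has 9 edges (4 extra). Not a tree.
Diameter (longest shortest path) = 3.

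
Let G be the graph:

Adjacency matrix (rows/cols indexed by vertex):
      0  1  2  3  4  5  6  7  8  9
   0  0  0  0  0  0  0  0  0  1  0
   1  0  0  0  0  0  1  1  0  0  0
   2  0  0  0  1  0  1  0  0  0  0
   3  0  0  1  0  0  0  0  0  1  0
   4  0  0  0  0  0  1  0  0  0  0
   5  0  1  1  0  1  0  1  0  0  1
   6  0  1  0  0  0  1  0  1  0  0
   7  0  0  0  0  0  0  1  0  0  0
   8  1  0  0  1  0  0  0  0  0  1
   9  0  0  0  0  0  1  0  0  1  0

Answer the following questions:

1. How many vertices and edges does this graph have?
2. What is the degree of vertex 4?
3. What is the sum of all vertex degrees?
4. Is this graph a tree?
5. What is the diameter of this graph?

Count: 10 vertices, 11 edges.
Vertex 4 has neighbors [5], degree = 1.
Handshaking lemma: 2 * 11 = 22.
A tree on 10 vertices has 9 edges. This graph has 11 edges (2 extra). Not a tree.
Diameter (longest shortest path) = 5.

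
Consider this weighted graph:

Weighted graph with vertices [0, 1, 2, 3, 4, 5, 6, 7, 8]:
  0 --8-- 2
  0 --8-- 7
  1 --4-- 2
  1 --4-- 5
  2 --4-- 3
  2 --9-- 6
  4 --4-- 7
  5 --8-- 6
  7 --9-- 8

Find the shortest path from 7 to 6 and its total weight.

Using Dijkstra's algorithm from vertex 7:
Shortest path: 7 -> 0 -> 2 -> 6
Total weight: 8 + 8 + 9 = 25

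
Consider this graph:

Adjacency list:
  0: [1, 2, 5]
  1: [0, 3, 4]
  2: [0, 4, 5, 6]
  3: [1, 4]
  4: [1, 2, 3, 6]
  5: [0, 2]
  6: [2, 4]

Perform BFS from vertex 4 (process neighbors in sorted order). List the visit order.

BFS from vertex 4 (neighbors processed in ascending order):
Visit order: 4, 1, 2, 3, 6, 0, 5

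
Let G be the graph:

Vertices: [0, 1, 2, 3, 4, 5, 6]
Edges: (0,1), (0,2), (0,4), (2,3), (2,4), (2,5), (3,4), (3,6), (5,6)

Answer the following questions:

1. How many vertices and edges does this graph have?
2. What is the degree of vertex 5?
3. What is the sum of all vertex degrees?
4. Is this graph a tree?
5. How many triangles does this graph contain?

Count: 7 vertices, 9 edges.
Vertex 5 has neighbors [2, 6], degree = 2.
Handshaking lemma: 2 * 9 = 18.
A tree on 7 vertices has 6 edges. This graph has 9 edges (3 extra). Not a tree.
Number of triangles = 2.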